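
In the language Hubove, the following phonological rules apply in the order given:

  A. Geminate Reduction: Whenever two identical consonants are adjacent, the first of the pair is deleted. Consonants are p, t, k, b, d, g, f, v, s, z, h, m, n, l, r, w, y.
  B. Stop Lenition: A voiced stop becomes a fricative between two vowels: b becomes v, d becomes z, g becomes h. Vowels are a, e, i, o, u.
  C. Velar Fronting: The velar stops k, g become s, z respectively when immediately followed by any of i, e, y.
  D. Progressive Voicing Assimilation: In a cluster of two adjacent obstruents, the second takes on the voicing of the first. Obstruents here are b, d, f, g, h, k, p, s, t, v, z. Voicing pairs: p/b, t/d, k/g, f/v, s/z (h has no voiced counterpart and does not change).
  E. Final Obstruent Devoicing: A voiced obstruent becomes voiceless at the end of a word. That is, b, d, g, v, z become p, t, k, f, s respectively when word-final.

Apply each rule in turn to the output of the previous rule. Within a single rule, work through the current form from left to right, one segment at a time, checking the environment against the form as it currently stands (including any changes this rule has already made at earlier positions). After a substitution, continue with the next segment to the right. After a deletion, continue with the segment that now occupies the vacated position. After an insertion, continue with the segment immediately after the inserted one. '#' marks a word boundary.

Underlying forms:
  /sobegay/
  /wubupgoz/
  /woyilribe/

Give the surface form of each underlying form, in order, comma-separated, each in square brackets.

[sovehay], [wuvupkos], [woyilrive]

/sobegay/:
  A Geminate Reduction: no change — [sobegay]
  B Stop Lenition: [sobegay] → [sovehay]
  C Velar Fronting: no change — [sovehay]
  D Progressive Voicing Assimilation: no change — [sovehay]
  E Final Obstruent Devoicing: no change — [sovehay]
/wubupgoz/:
  A Geminate Reduction: no change — [wubupgoz]
  B Stop Lenition: [wubupgoz] → [wuvupgoz]
  C Velar Fronting: no change — [wuvupgoz]
  D Progressive Voicing Assimilation: [wuvupgoz] → [wuvupkoz]
  E Final Obstruent Devoicing: [wuvupkoz] → [wuvupkos]
/woyilribe/:
  A Geminate Reduction: no change — [woyilribe]
  B Stop Lenition: [woyilribe] → [woyilrive]
  C Velar Fronting: no change — [woyilrive]
  D Progressive Voicing Assimilation: no change — [woyilrive]
  E Final Obstruent Devoicing: no change — [woyilrive]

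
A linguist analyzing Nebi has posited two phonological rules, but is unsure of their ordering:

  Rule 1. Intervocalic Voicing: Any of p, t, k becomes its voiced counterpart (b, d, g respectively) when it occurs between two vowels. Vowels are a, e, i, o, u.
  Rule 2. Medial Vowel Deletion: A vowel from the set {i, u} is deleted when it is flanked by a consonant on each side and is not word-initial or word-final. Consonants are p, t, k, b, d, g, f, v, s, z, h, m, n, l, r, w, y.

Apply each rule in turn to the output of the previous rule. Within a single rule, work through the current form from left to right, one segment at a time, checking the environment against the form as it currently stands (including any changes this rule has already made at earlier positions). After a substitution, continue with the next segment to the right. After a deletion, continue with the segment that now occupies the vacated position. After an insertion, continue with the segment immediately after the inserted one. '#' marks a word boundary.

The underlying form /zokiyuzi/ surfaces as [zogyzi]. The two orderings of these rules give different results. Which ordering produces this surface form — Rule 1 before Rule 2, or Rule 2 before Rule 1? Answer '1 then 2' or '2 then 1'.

Order 1 then 2:
  1 Intervocalic Voicing: [zokiyuzi] → [zogiyuzi]
  2 Medial Vowel Deletion: [zogiyuzi] → [zogyzi]
  result: [zogyzi]
Order 2 then 1:
  2 Medial Vowel Deletion: [zokiyuzi] → [zokyzi]
  1 Intervocalic Voicing: no change — [zokyzi]
  result: [zokyzi]

1 then 2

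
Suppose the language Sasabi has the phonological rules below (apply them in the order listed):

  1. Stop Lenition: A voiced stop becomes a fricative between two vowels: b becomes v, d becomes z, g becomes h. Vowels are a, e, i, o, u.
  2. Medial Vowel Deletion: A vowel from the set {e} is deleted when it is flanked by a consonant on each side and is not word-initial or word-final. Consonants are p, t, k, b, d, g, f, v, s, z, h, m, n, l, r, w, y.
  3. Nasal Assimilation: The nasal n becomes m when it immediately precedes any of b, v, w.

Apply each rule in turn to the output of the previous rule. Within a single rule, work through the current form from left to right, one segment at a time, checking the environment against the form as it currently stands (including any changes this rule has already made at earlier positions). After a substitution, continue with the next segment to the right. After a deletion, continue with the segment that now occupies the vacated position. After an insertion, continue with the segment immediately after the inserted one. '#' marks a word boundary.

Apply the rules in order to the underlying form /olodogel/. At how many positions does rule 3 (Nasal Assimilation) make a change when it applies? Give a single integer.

0

1 Stop Lenition: [olodogel] → [olozohel]
2 Medial Vowel Deletion: [olozohel] → [olozohl]
3 Nasal Assimilation: no change — [olozohl]
Rule 3 changed 0 position(s).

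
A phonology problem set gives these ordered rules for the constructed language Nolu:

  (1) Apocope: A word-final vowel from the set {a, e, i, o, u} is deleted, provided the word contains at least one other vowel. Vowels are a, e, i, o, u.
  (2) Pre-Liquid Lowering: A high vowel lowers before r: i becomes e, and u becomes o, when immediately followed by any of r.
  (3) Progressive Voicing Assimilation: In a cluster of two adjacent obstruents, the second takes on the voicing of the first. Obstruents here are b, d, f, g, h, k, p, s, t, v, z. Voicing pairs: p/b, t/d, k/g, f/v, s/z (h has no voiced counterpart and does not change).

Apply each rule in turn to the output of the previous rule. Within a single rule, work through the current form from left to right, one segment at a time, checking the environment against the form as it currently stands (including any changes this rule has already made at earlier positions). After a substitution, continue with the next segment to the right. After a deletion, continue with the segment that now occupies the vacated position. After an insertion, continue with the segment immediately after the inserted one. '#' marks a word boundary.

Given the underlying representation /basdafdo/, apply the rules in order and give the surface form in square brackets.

(1) Apocope: [basdafdo] → [basdafd]
(2) Pre-Liquid Lowering: no change — [basdafd]
(3) Progressive Voicing Assimilation: [basdafd] → [bastaft]

[bastaft]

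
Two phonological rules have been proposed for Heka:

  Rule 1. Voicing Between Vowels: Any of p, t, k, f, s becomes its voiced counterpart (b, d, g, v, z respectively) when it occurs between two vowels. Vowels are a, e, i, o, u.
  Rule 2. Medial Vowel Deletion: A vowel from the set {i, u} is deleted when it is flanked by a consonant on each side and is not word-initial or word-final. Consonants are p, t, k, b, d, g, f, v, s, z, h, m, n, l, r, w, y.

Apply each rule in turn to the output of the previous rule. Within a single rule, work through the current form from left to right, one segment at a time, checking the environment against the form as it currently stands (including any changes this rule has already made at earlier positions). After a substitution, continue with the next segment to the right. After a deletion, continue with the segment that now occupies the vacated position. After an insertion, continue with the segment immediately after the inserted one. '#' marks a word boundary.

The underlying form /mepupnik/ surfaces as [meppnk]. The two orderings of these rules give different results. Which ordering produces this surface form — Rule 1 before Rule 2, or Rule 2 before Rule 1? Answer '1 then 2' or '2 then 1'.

Order 1 then 2:
  1 Voicing Between Vowels: [mepupnik] → [mebupnik]
  2 Medial Vowel Deletion: [mebupnik] → [mebpnk]
  result: [mebpnk]
Order 2 then 1:
  2 Medial Vowel Deletion: [mepupnik] → [meppnk]
  1 Voicing Between Vowels: no change — [meppnk]
  result: [meppnk]

2 then 1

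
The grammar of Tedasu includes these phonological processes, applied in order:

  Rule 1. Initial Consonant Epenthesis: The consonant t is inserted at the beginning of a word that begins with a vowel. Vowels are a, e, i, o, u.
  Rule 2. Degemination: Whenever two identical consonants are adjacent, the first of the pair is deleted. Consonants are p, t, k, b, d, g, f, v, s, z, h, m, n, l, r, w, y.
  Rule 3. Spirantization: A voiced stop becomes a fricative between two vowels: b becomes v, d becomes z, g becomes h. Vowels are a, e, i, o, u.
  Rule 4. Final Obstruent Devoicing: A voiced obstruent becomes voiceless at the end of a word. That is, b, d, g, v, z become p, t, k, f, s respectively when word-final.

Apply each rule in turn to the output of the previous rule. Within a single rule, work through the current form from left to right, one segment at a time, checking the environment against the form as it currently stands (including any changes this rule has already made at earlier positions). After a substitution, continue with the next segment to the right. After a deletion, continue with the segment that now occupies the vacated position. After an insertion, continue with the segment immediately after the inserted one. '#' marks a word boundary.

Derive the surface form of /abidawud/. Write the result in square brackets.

Rule 1 Initial Consonant Epenthesis: [abidawud] → [tabidawud]
Rule 2 Degemination: no change — [tabidawud]
Rule 3 Spirantization: [tabidawud] → [tavizawud]
Rule 4 Final Obstruent Devoicing: [tavizawud] → [tavizawut]

[tavizawut]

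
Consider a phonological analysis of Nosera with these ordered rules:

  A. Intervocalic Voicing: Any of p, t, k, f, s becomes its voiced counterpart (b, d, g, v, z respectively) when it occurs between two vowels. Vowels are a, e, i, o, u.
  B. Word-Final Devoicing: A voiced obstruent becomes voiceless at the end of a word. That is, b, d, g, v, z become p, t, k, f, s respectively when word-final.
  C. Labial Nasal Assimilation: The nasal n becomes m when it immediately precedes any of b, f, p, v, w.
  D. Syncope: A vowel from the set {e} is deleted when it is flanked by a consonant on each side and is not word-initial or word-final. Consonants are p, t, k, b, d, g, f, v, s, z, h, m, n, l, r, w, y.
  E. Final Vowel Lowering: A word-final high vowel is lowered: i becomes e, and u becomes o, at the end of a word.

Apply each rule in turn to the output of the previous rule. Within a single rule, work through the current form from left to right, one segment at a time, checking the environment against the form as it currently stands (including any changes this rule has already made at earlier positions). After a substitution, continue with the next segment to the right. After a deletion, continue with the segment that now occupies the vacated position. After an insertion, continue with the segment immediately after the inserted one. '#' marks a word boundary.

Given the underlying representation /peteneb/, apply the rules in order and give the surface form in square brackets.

[pdnp]

A Intervocalic Voicing: [peteneb] → [pedeneb]
B Word-Final Devoicing: [pedeneb] → [pedenep]
C Labial Nasal Assimilation: no change — [pedenep]
D Syncope: [pedenep] → [pdnp]
E Final Vowel Lowering: no change — [pdnp]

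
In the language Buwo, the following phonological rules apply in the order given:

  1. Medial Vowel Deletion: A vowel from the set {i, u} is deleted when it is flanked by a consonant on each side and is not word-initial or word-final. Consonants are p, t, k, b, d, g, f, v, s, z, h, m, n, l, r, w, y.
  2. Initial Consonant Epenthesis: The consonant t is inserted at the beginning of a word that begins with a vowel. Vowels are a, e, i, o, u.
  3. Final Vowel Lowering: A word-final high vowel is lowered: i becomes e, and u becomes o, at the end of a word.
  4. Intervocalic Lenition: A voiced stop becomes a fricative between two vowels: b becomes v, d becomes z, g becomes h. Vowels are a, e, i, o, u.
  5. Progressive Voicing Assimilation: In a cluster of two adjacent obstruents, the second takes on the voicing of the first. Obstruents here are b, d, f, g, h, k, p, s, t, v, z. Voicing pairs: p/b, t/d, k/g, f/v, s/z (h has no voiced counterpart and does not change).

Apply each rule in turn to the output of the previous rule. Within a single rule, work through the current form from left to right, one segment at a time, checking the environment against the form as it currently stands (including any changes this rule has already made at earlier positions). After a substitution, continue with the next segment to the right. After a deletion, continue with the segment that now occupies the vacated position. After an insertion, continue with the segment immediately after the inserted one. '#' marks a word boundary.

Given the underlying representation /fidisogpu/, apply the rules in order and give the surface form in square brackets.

[ftsogbo]

1 Medial Vowel Deletion: [fidisogpu] → [fdsogpu]
2 Initial Consonant Epenthesis: no change — [fdsogpu]
3 Final Vowel Lowering: [fdsogpu] → [fdsogpo]
4 Intervocalic Lenition: no change — [fdsogpo]
5 Progressive Voicing Assimilation: [fdsogpo] → [ftsogbo]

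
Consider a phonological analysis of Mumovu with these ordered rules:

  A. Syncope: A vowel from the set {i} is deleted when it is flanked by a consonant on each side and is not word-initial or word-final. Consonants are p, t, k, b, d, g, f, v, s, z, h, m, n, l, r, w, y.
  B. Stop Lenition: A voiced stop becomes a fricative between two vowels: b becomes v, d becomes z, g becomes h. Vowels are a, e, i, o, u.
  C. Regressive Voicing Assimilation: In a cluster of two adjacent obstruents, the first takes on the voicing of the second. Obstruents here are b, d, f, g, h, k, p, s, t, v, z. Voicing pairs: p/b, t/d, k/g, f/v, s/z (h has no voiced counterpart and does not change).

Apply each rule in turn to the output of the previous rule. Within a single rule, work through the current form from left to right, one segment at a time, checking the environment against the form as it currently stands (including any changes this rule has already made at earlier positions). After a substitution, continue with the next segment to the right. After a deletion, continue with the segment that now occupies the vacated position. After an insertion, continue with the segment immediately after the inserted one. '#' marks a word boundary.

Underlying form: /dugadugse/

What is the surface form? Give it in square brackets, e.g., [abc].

[duhazukse]

A Syncope: no change — [dugadugse]
B Stop Lenition: [dugadugse] → [duhazugse]
C Regressive Voicing Assimilation: [duhazugse] → [duhazukse]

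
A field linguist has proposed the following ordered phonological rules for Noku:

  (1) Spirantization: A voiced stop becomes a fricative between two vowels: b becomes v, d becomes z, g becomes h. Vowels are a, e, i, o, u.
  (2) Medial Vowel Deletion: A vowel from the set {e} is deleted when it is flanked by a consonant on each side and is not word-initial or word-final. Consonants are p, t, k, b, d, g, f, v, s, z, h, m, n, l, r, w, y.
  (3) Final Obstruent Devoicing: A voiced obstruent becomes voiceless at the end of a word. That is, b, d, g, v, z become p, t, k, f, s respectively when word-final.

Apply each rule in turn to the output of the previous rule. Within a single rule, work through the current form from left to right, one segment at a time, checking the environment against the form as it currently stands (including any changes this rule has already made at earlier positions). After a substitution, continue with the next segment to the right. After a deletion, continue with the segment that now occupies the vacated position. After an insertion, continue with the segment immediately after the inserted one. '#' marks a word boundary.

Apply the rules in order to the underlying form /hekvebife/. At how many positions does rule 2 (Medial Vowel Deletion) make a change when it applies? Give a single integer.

(1) Spirantization: [hekvebife] → [hekvevife]
(2) Medial Vowel Deletion: [hekvevife] → [hkvvife]
(3) Final Obstruent Devoicing: no change — [hkvvife]
Rule 2 changed 2 position(s).

2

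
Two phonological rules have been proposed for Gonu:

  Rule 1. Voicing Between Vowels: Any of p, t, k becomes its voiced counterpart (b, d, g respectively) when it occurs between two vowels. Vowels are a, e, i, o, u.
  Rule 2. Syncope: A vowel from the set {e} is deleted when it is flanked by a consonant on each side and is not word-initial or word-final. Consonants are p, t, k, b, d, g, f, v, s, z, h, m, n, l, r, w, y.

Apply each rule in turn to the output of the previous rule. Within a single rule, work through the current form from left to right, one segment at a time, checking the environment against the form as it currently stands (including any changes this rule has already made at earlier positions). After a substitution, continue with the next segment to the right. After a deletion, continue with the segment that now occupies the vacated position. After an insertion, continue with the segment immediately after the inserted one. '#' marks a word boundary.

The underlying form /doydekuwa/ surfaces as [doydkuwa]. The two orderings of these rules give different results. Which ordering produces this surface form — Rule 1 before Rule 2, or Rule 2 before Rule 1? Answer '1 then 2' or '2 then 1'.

2 then 1

Order 1 then 2:
  1 Voicing Between Vowels: [doydekuwa] → [doydeguwa]
  2 Syncope: [doydeguwa] → [doydguwa]
  result: [doydguwa]
Order 2 then 1:
  2 Syncope: [doydekuwa] → [doydkuwa]
  1 Voicing Between Vowels: no change — [doydkuwa]
  result: [doydkuwa]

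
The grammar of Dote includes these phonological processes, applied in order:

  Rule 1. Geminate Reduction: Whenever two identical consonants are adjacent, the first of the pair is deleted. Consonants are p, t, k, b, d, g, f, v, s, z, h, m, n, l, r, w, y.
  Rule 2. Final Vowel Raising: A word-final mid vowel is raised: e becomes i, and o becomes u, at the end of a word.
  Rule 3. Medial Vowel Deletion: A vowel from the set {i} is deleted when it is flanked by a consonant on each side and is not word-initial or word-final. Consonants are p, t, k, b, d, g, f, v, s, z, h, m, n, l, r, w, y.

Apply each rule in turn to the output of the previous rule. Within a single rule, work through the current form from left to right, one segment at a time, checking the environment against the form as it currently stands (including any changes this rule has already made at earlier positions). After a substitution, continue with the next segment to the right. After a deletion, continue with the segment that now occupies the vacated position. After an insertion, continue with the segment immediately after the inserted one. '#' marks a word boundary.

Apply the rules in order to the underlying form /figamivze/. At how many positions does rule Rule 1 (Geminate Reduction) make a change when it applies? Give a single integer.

Rule 1 Geminate Reduction: no change — [figamivze]
Rule 2 Final Vowel Raising: [figamivze] → [figamivzi]
Rule 3 Medial Vowel Deletion: [figamivzi] → [fgamvzi]
Rule Rule 1 changed 0 position(s).

0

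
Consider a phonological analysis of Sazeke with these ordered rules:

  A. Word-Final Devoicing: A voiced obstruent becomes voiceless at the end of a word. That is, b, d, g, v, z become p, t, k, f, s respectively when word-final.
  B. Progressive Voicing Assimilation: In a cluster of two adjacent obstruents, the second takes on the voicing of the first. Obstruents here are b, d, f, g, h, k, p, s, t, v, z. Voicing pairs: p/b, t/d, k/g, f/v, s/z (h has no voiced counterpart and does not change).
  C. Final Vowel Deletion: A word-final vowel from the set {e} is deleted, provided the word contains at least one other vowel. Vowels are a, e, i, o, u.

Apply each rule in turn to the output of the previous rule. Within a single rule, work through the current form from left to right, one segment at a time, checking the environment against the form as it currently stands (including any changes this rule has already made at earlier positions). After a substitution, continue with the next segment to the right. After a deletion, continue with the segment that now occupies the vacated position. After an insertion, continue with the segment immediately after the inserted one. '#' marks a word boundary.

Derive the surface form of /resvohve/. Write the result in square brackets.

A Word-Final Devoicing: no change — [resvohve]
B Progressive Voicing Assimilation: [resvohve] → [resfohfe]
C Final Vowel Deletion: [resfohfe] → [resfohf]

[resfohf]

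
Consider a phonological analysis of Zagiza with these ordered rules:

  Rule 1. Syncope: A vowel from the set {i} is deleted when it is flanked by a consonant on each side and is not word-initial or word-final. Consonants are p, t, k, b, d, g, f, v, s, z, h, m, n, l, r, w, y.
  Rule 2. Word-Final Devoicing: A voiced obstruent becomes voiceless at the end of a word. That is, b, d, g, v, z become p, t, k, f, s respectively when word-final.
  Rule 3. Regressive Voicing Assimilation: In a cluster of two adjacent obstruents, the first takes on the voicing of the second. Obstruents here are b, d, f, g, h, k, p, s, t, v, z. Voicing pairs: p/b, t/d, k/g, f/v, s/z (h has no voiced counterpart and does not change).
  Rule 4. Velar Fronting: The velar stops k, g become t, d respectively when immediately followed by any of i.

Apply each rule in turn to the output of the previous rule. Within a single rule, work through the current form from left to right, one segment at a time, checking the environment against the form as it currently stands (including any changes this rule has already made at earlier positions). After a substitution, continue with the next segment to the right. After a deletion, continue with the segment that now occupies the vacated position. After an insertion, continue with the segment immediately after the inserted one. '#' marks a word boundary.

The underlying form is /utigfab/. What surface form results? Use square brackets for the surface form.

[udkfap]

Rule 1 Syncope: [utigfab] → [utgfab]
Rule 2 Word-Final Devoicing: [utgfab] → [utgfap]
Rule 3 Regressive Voicing Assimilation: [utgfap] → [udkfap]
Rule 4 Velar Fronting: no change — [udkfap]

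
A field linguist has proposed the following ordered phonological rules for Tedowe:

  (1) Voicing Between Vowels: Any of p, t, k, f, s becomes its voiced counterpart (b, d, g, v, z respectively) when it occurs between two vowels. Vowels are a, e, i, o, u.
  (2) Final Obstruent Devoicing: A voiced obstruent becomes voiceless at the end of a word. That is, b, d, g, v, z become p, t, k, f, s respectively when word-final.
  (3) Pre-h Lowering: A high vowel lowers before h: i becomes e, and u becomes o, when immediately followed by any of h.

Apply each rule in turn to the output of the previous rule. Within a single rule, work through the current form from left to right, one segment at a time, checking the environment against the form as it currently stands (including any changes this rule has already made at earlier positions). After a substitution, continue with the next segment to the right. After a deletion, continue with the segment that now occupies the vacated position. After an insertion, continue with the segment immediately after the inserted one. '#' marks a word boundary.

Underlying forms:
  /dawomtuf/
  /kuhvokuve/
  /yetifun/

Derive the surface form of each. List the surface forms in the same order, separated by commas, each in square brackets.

/dawomtuf/:
  (1) Voicing Between Vowels: no change — [dawomtuf]
  (2) Final Obstruent Devoicing: no change — [dawomtuf]
  (3) Pre-h Lowering: no change — [dawomtuf]
/kuhvokuve/:
  (1) Voicing Between Vowels: [kuhvokuve] → [kuhvoguve]
  (2) Final Obstruent Devoicing: no change — [kuhvoguve]
  (3) Pre-h Lowering: [kuhvoguve] → [kohvoguve]
/yetifun/:
  (1) Voicing Between Vowels: [yetifun] → [yedivun]
  (2) Final Obstruent Devoicing: no change — [yedivun]
  (3) Pre-h Lowering: no change — [yedivun]

[dawomtuf], [kohvoguve], [yedivun]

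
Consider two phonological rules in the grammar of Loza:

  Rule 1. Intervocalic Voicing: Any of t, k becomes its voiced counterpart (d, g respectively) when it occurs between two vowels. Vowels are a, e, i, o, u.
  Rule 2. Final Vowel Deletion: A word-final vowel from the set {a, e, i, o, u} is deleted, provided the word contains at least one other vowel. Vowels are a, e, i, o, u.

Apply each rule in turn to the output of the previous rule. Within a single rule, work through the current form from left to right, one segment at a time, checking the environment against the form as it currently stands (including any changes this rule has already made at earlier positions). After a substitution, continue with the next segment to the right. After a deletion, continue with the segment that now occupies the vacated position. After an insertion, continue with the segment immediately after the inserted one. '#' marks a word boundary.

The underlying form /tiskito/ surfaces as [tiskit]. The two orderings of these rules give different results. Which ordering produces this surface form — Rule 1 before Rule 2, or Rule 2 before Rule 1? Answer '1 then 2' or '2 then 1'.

2 then 1

Order 1 then 2:
  1 Intervocalic Voicing: [tiskito] → [tiskido]
  2 Final Vowel Deletion: [tiskido] → [tiskid]
  result: [tiskid]
Order 2 then 1:
  2 Final Vowel Deletion: [tiskito] → [tiskit]
  1 Intervocalic Voicing: no change — [tiskit]
  result: [tiskit]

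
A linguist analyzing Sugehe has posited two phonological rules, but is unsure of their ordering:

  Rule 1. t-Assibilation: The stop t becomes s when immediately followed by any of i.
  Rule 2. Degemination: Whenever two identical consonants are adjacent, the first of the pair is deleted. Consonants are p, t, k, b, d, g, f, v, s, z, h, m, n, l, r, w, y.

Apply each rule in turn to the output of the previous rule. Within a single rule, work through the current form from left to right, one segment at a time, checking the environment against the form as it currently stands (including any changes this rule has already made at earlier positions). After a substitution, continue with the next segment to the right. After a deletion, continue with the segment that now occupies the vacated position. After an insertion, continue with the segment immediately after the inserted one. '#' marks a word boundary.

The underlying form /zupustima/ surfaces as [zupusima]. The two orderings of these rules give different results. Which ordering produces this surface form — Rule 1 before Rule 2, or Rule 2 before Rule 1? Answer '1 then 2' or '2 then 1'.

1 then 2

Order 1 then 2:
  1 t-Assibilation: [zupustima] → [zupussima]
  2 Degemination: [zupussima] → [zupusima]
  result: [zupusima]
Order 2 then 1:
  2 Degemination: no change — [zupustima]
  1 t-Assibilation: [zupustima] → [zupussima]
  result: [zupussima]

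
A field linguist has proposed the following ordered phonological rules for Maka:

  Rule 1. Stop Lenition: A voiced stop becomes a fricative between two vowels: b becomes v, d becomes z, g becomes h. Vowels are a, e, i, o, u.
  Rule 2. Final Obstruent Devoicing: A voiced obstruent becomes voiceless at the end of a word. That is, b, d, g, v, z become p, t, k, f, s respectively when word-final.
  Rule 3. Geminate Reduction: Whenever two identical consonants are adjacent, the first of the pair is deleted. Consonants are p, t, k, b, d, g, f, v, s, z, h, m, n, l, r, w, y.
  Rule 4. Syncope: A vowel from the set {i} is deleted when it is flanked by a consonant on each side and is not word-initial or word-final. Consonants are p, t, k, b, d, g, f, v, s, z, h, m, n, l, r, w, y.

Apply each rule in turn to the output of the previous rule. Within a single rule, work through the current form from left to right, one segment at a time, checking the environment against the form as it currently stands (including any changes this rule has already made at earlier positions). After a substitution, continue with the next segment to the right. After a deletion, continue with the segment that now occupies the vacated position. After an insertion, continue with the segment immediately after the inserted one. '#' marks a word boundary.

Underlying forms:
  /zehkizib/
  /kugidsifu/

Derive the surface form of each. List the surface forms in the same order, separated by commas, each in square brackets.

/zehkizib/:
  Rule 1 Stop Lenition: no change — [zehkizib]
  Rule 2 Final Obstruent Devoicing: [zehkizib] → [zehkizip]
  Rule 3 Geminate Reduction: no change — [zehkizip]
  Rule 4 Syncope: [zehkizip] → [zehkzp]
/kugidsifu/:
  Rule 1 Stop Lenition: [kugidsifu] → [kuhidsifu]
  Rule 2 Final Obstruent Devoicing: no change — [kuhidsifu]
  Rule 3 Geminate Reduction: no change — [kuhidsifu]
  Rule 4 Syncope: [kuhidsifu] → [kuhdsfu]

[zehkzp], [kuhdsfu]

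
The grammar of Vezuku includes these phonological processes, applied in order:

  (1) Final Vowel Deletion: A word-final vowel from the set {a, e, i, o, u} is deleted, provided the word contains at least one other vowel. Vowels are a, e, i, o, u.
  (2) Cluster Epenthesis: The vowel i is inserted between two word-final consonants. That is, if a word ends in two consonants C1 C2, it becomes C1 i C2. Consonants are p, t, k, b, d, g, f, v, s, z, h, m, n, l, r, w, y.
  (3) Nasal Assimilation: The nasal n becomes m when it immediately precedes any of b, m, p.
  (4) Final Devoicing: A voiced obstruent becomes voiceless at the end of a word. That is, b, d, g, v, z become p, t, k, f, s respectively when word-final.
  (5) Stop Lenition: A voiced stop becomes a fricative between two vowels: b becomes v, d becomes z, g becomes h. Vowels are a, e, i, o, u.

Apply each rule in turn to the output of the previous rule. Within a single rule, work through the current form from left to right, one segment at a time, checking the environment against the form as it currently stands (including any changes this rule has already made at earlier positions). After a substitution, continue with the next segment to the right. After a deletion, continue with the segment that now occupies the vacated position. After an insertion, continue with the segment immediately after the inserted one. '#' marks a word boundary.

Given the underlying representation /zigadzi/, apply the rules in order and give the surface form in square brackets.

[zihazis]

(1) Final Vowel Deletion: [zigadzi] → [zigadz]
(2) Cluster Epenthesis: [zigadz] → [zigadiz]
(3) Nasal Assimilation: no change — [zigadiz]
(4) Final Devoicing: [zigadiz] → [zigadis]
(5) Stop Lenition: [zigadis] → [zihazis]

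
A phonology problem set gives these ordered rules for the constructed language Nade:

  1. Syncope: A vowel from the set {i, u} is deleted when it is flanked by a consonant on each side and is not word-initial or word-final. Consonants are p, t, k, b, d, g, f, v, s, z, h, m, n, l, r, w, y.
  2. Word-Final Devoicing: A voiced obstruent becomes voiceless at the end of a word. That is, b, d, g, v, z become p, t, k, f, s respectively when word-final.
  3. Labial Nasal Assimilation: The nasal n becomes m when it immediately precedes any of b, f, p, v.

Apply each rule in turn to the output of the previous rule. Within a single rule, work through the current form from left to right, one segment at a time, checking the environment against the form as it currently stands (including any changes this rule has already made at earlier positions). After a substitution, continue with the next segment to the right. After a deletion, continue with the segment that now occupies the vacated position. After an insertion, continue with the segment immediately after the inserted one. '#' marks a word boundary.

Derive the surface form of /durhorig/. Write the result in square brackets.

1 Syncope: [durhorig] → [drhorg]
2 Word-Final Devoicing: [drhorg] → [drhork]
3 Labial Nasal Assimilation: no change — [drhork]

[drhork]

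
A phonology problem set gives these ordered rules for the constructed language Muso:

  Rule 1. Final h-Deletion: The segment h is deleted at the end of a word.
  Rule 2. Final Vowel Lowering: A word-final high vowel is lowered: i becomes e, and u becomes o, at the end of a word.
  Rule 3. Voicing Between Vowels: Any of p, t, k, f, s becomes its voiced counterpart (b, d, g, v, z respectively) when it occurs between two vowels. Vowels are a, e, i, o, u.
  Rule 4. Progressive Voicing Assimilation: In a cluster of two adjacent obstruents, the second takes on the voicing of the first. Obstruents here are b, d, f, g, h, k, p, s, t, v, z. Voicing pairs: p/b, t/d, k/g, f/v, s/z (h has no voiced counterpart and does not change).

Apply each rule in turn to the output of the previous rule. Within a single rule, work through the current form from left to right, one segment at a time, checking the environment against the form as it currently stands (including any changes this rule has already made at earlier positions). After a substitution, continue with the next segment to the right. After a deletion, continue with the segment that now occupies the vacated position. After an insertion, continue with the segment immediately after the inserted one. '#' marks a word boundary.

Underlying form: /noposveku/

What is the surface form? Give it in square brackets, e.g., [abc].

Rule 1 Final h-Deletion: no change — [noposveku]
Rule 2 Final Vowel Lowering: [noposveku] → [noposveko]
Rule 3 Voicing Between Vowels: [noposveko] → [nobosvego]
Rule 4 Progressive Voicing Assimilation: [nobosvego] → [nobosfego]

[nobosfego]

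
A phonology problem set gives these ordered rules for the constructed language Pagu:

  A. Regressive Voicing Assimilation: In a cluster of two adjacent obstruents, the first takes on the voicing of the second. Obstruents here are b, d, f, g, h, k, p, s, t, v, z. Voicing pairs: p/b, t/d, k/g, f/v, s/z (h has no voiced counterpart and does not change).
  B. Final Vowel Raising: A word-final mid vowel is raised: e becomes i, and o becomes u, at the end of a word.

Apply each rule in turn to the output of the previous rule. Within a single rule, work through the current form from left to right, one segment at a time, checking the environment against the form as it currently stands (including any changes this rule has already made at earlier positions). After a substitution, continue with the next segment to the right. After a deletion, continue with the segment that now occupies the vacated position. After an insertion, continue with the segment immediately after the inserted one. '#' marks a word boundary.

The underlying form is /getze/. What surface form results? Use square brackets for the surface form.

A Regressive Voicing Assimilation: [getze] → [gedze]
B Final Vowel Raising: [gedze] → [gedzi]

[gedzi]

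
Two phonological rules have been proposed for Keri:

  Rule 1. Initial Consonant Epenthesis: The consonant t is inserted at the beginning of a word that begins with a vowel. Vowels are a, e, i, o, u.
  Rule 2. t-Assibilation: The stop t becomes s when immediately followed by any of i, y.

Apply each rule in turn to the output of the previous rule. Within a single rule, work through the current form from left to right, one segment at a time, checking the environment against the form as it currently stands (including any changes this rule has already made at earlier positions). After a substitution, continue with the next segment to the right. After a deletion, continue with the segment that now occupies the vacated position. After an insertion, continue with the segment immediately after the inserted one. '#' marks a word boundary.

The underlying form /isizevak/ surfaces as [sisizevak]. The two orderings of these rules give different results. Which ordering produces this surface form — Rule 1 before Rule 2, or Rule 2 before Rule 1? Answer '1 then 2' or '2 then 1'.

1 then 2

Order 1 then 2:
  1 Initial Consonant Epenthesis: [isizevak] → [tisizevak]
  2 t-Assibilation: [tisizevak] → [sisizevak]
  result: [sisizevak]
Order 2 then 1:
  2 t-Assibilation: no change — [isizevak]
  1 Initial Consonant Epenthesis: [isizevak] → [tisizevak]
  result: [tisizevak]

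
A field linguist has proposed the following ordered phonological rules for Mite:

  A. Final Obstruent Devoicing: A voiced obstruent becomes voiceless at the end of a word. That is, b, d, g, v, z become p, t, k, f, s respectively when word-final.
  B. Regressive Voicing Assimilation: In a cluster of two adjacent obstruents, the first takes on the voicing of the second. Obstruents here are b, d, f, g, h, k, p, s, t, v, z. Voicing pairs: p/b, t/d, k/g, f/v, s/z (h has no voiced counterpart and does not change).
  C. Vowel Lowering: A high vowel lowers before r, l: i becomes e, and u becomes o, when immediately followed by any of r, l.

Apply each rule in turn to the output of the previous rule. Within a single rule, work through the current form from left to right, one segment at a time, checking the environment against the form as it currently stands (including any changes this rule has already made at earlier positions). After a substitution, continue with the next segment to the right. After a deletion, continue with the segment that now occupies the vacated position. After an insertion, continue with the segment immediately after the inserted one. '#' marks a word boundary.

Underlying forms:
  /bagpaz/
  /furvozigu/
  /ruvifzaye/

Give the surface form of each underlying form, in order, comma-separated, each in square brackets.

/bagpaz/:
  A Final Obstruent Devoicing: [bagpaz] → [bagpas]
  B Regressive Voicing Assimilation: [bagpas] → [bakpas]
  C Vowel Lowering: no change — [bakpas]
/furvozigu/:
  A Final Obstruent Devoicing: no change — [furvozigu]
  B Regressive Voicing Assimilation: no change — [furvozigu]
  C Vowel Lowering: [furvozigu] → [forvozigu]
/ruvifzaye/:
  A Final Obstruent Devoicing: no change — [ruvifzaye]
  B Regressive Voicing Assimilation: [ruvifzaye] → [ruvivzaye]
  C Vowel Lowering: no change — [ruvivzaye]

[bakpas], [forvozigu], [ruvivzaye]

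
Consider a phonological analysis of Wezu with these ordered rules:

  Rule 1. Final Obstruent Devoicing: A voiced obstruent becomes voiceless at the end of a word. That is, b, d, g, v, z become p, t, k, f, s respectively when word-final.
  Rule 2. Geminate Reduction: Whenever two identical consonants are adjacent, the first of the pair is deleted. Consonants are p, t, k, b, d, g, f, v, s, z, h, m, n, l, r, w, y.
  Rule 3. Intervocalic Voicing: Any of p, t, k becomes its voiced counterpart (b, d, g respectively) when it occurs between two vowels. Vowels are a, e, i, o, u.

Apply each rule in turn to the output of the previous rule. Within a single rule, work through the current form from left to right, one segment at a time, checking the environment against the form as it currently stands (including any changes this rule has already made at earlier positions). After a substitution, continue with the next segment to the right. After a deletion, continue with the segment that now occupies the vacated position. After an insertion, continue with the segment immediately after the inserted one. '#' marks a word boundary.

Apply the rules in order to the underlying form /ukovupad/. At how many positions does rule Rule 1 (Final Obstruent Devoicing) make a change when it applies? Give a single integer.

Rule 1 Final Obstruent Devoicing: [ukovupad] → [ukovupat]
Rule 2 Geminate Reduction: no change — [ukovupat]
Rule 3 Intervocalic Voicing: [ukovupat] → [ugovubat]
Rule Rule 1 changed 1 position(s).

1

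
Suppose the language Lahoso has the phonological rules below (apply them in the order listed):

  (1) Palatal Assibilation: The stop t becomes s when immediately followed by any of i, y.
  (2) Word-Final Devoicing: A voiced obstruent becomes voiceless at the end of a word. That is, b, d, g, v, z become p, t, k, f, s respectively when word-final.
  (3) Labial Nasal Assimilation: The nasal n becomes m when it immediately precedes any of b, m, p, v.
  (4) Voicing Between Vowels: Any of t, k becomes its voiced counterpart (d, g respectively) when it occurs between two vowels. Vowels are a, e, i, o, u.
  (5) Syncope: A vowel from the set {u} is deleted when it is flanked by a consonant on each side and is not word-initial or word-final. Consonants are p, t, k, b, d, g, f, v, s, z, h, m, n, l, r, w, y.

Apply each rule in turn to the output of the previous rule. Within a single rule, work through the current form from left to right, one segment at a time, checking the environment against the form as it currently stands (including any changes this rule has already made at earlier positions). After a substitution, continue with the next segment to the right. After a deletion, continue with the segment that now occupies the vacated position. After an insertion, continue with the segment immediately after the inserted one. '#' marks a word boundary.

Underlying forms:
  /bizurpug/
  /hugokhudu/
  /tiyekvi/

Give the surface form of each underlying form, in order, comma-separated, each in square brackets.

/bizurpug/:
  (1) Palatal Assibilation: no change — [bizurpug]
  (2) Word-Final Devoicing: [bizurpug] → [bizurpuk]
  (3) Labial Nasal Assimilation: no change — [bizurpuk]
  (4) Voicing Between Vowels: no change — [bizurpuk]
  (5) Syncope: [bizurpuk] → [bizrpk]
/hugokhudu/:
  (1) Palatal Assibilation: no change — [hugokhudu]
  (2) Word-Final Devoicing: no change — [hugokhudu]
  (3) Labial Nasal Assimilation: no change — [hugokhudu]
  (4) Voicing Between Vowels: no change — [hugokhudu]
  (5) Syncope: [hugokhudu] → [hgokhdu]
/tiyekvi/:
  (1) Palatal Assibilation: [tiyekvi] → [siyekvi]
  (2) Word-Final Devoicing: no change — [siyekvi]
  (3) Labial Nasal Assimilation: no change — [siyekvi]
  (4) Voicing Between Vowels: no change — [siyekvi]
  (5) Syncope: no change — [siyekvi]

[bizrpk], [hgokhdu], [siyekvi]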